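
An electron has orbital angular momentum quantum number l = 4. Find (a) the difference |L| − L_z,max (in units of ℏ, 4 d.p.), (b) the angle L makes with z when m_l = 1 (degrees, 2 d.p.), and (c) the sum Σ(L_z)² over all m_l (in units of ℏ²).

|L| − L_z,max = (2√5 − 4)ℏ ≈ 0.4721ℏ.
For m_l = 1: cos θ = 1/√20, θ ≈ 77.08°.
Σ m_l² = 60, so Σ(L_z)² = 60 ℏ².

|L|−L_z,max ≈ 0.4721ℏ; θ(m_l=1) ≈ 77.08°; Σ(L_z)² = 60 ℏ²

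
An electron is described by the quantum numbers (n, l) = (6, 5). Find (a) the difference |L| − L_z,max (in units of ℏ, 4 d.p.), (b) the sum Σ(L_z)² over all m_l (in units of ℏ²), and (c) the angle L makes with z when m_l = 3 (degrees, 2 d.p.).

|L| − L_z,max = (√30 − 5)ℏ ≈ 0.4772ℏ.
Σ m_l² = 110, so Σ(L_z)² = 110 ℏ².
For m_l = 3: cos θ = 3/√30, θ ≈ 56.79°.

|L|−L_z,max ≈ 0.4772ℏ; Σ(L_z)² = 110 ℏ²; θ(m_l=3) ≈ 56.79°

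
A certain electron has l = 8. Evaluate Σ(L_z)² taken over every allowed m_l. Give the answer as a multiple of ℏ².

Σ(L_z)² = 408 ℏ²

m_l ∈ {-8, -7, -6, -5, -4, -3, -2, -1, 0, 1, 2, 3, 4, 5, 6, 7, 8}.
Σ m_l² = l(l+1)(2l+1)/3 = 8·9·17/3 = 408.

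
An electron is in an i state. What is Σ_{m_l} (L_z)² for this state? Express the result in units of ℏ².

The letter i corresponds to l = 6.
m_l ∈ {-6, -5, -4, -3, -2, -1, 0, 1, 2, 3, 4, 5, 6}.
Σ m_l² = l(l+1)(2l+1)/3 = 6·7·13/3 = 182.

Σ(L_z)² = 182 ℏ²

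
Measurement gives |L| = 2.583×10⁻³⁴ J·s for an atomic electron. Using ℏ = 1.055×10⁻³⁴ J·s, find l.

l = 2

In units of ℏ, |L| ≈ 2.448.
Set l(l+1) = 5.99; the integer solution is l = 2.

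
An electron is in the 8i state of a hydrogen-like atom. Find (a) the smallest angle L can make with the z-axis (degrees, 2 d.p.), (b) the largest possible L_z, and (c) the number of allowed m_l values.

θ_min ≈ 22.21°; L_z,max = 6ℏ; 13 values

8i means n = 8, l = 6.
cos θ_min = 6/√42, so θ_min ≈ 22.21°.
L_z,max = lℏ = 6ℏ.
There are 2l+1 = 13 values of m_l.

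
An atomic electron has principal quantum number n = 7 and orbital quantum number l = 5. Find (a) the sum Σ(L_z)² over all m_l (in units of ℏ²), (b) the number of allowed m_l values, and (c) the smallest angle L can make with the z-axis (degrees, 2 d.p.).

Σ m_l² = 110, so Σ(L_z)² = 110 ℏ².
There are 2l+1 = 11 values of m_l.
cos θ_min = 5/√30, so θ_min ≈ 24.09°.

Σ(L_z)² = 110 ℏ²; 11 values; θ_min ≈ 24.09°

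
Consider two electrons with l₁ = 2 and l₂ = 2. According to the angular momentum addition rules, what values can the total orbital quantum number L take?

L runs from |2 − 2| = 0 to 2 + 2 = 4.
Allowed values: L = 0, 1, 2, 3, 4.

L = 0, 1, 2, 3, 4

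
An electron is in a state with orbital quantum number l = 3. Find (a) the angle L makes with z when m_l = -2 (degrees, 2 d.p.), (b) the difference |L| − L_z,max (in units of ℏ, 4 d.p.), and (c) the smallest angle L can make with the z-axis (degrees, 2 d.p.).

For m_l = -2: cos θ = -2/√12, θ ≈ 125.26°.
|L| − L_z,max = (2√3 − 3)ℏ ≈ 0.4641ℏ.
cos θ_min = 3/√12, so θ_min ≈ 30.00°.

θ(m_l=-2) ≈ 125.26°; |L|−L_z,max ≈ 0.4641ℏ; θ_min ≈ 30.00°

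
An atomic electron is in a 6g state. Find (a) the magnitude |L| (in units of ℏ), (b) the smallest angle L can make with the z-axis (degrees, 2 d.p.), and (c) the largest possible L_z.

For 6g, l = 4.
|L| = ℏ√(4·5) = 2√5 ℏ ≈ 4.472ℏ.
cos θ_min = 4/√20, so θ_min ≈ 26.57°.
L_z,max = lℏ = 4ℏ.

|L| = 2√5 ℏ ≈ 4.472ℏ; θ_min ≈ 26.57°; L_z,max = 4ℏ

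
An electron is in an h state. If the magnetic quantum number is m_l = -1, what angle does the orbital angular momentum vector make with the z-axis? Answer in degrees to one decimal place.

θ ≈ 100.5°

The letter h corresponds to l = 5.
|L| = √(l(l+1)) ℏ = √30 ℏ.
L_z = m_l ℏ = −1ℏ.
cos θ = L_z/|L| = -1/√30, so θ ≈ 100.5°.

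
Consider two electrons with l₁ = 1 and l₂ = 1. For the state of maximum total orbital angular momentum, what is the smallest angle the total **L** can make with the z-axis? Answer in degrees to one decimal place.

L runs from |1 − 1| = 0 to 1 + 1 = 2.
Allowed values: L = 0, 1, 2.
The maximum is L = 2, with |L_tot| = ℏ√(2·3) = √6 ℏ.
The minimum angle with z is arccos(2/√6) ≈ 35.3°.

θ_min ≈ 35.3°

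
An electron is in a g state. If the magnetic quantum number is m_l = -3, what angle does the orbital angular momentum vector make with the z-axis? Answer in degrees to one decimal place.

A g state has l = 4.
|L| = √(l(l+1)) ℏ = 2√5 ℏ.
L_z = m_l ℏ = −3ℏ.
cos θ = L_z/|L| = -3/√20, so θ ≈ 132.1°.

θ ≈ 132.1°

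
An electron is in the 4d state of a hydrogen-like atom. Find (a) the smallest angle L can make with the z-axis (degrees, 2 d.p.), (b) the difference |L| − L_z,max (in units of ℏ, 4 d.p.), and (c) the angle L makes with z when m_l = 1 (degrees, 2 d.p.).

The 4d subshell has l = 2.
cos θ_min = 2/√6, so θ_min ≈ 35.26°.
|L| − L_z,max = (√6 − 2)ℏ ≈ 0.4495ℏ.
For m_l = 1: cos θ = 1/√6, θ ≈ 65.91°.

θ_min ≈ 35.26°; |L|−L_z,max ≈ 0.4495ℏ; θ(m_l=1) ≈ 65.91°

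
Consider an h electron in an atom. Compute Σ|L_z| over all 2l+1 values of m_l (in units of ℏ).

Σ|L_z| = 30 ℏ

An h state has l = 5.
m_l runs from −5 to 5, i.e. {-5, -4, -3, -2, -1, 0, 1, 2, 3, 4, 5}.
Σ|m_l| = l(l+1) = 30.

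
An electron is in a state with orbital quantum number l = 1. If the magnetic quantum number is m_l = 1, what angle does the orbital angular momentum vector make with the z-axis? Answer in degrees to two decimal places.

|L|² = l(l+1)ℏ² = 2ℏ², so |L| = √2 ℏ.
L_z = m_l ℏ = 1ℏ.
cos θ = L_z/|L| = 1/√2, so θ ≈ 45.00°.

θ ≈ 45.00°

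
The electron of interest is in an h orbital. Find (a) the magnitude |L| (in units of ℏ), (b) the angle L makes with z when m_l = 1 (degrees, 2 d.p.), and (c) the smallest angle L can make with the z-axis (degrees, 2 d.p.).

For an h orbital, l = 5.
|L| = ℏ√(5·6) = √30 ℏ ≈ 5.477ℏ.
For m_l = 1: cos θ = 1/√30, θ ≈ 79.48°.
cos θ_min = 5/√30, so θ_min ≈ 24.09°.

|L| = √30 ℏ ≈ 5.477ℏ; θ(m_l=1) ≈ 79.48°; θ_min ≈ 24.09°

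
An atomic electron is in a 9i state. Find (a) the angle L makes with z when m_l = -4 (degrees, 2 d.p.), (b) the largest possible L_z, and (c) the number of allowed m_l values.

θ(m_l=-4) ≈ 128.11°; L_z,max = 6ℏ; 13 values

9i means n = 9, l = 6.
For m_l = -4: cos θ = -4/√42, θ ≈ 128.11°.
L_z,max = lℏ = 6ℏ.
There are 2l+1 = 13 values of m_l.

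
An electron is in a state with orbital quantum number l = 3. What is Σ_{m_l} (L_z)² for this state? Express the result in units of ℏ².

Σ(L_z)² = 28 ℏ²

The allowed m_l values are -3, -2, -1, 0, 1, 2, 3.
Σ m_l² = l(l+1)(2l+1)/3 = 3·4·7/3 = 28.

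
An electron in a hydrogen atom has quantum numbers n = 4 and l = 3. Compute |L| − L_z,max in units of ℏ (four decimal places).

|L| = 2√3 ℏ ≈ 3.4641ℏ, while L_z,max = lℏ = 3ℏ.
The difference is (2√3 − 3)ℏ ≈ 0.4641ℏ.

|L| − L_z,max ≈ 0.4641ℏ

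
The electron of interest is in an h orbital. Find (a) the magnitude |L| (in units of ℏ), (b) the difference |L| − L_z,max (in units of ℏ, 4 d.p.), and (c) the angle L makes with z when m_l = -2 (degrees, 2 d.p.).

The letter h corresponds to l = 5.
|L| = ℏ√(5·6) = √30 ℏ ≈ 5.477ℏ.
|L| − L_z,max = (√30 − 5)ℏ ≈ 0.4772ℏ.
For m_l = -2: cos θ = -2/√30, θ ≈ 111.42°.

|L| = √30 ℏ ≈ 5.477ℏ; |L|−L_z,max ≈ 0.4772ℏ; θ(m_l=-2) ≈ 111.42°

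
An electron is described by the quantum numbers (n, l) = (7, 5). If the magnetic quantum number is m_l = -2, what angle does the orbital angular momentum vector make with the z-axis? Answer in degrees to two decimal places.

|L|² = l(l+1)ℏ² = 30ℏ², so |L| = √30 ℏ.
L_z = m_l ℏ = −2ℏ.
cos θ = L_z/|L| = -2/√30, so θ ≈ 111.42°.

θ ≈ 111.42°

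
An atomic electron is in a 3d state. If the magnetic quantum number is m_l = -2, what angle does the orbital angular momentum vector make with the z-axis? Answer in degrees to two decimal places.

θ ≈ 144.74°

The 3d subshell has l = 2.
|L|² = l(l+1)ℏ² = 6ℏ², so |L| = √6 ℏ.
L_z = m_l ℏ = −2ℏ.
cos θ = L_z/|L| = -2/√6, so θ ≈ 144.74°.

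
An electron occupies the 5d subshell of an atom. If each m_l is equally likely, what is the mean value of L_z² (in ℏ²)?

The 5d subshell has l = 2.
m_l ∈ {-2, -1, 0, 1, 2}.
⟨L_z²⟩ = ℏ²·(Σ m_l²)/(2l+1) = ℏ²·10/5 = 2ℏ².

⟨L_z²⟩ = 2 ℏ²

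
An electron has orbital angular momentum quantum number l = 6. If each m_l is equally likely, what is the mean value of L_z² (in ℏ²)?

The allowed m_l values are -6, -5, -4, -3, -2, -1, 0, 1, 2, 3, 4, 5, 6.
⟨L_z²⟩ = ℏ²·(Σ m_l²)/(2l+1) = ℏ²·182/13 = 14ℏ².

⟨L_z²⟩ = 14 ℏ²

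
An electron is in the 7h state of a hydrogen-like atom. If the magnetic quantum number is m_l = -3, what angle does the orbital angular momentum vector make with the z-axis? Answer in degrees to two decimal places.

θ ≈ 123.21°

For 7h, l = 5.
|L| = ℏ√(l(l+1)) = √30 ℏ.
L_z = m_l ℏ = −3ℏ.
cos θ = L_z/|L| = -3/√30, so θ ≈ 123.21°.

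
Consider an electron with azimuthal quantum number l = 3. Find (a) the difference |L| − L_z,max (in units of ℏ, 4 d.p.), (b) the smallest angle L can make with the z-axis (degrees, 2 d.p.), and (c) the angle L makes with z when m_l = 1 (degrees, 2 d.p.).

|L| − L_z,max = (2√3 − 3)ℏ ≈ 0.4641ℏ.
cos θ_min = 3/√12, so θ_min ≈ 30.00°.
For m_l = 1: cos θ = 1/√12, θ ≈ 73.22°.

|L|−L_z,max ≈ 0.4641ℏ; θ_min ≈ 30.00°; θ(m_l=1) ≈ 73.22°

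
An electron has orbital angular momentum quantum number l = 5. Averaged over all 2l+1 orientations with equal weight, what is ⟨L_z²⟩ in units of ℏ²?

m_l runs from −5 to 5, i.e. {-5, -4, -3, -2, -1, 0, 1, 2, 3, 4, 5}.
Average of L_z² over 11 states: 110/11 ℏ² = 10 ℏ².

⟨L_z²⟩ = 10 ℏ²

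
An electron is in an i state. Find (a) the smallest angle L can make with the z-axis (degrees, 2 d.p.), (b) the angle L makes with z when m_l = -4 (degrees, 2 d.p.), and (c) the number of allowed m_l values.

An i state has l = 6.
cos θ_min = 6/√42, so θ_min ≈ 22.21°.
For m_l = -4: cos θ = -4/√42, θ ≈ 128.11°.
There are 2l+1 = 13 values of m_l.

θ_min ≈ 22.21°; θ(m_l=-4) ≈ 128.11°; 13 values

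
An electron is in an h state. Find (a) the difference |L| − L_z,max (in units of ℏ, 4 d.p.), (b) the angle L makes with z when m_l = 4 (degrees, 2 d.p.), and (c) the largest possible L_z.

|L|−L_z,max ≈ 0.4772ℏ; θ(m_l=4) ≈ 43.09°; L_z,max = 5ℏ

The letter h corresponds to l = 5.
|L| − L_z,max = (√30 − 5)ℏ ≈ 0.4772ℏ.
For m_l = 4: cos θ = 4/√30, θ ≈ 43.09°.
L_z,max = lℏ = 5ℏ.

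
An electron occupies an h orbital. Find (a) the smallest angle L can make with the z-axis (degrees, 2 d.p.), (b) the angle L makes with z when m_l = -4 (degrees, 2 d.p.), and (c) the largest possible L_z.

θ_min ≈ 24.09°; θ(m_l=-4) ≈ 136.91°; L_z,max = 5ℏ

For an h orbital, l = 5.
cos θ_min = 5/√30, so θ_min ≈ 24.09°.
For m_l = -4: cos θ = -4/√30, θ ≈ 136.91°.
L_z,max = lℏ = 5ℏ.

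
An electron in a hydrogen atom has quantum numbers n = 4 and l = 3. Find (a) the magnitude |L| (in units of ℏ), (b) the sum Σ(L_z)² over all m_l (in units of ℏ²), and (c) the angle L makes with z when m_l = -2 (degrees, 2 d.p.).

|L| = 2√3 ℏ ≈ 3.464ℏ; Σ(L_z)² = 28 ℏ²; θ(m_l=-2) ≈ 125.26°

|L| = ℏ√(3·4) = 2√3 ℏ ≈ 3.464ℏ.
Σ m_l² = 28, so Σ(L_z)² = 28 ℏ².
For m_l = -2: cos θ = -2/√12, θ ≈ 125.26°.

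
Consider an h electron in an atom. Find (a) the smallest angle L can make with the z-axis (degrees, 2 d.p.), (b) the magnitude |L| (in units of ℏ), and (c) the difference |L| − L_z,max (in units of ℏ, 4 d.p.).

For an h orbital, l = 5.
cos θ_min = 5/√30, so θ_min ≈ 24.09°.
|L| = ℏ√(5·6) = √30 ℏ ≈ 5.477ℏ.
|L| − L_z,max = (√30 − 5)ℏ ≈ 0.4772ℏ.

θ_min ≈ 24.09°; |L| = √30 ℏ ≈ 5.477ℏ; |L|−L_z,max ≈ 0.4772ℏ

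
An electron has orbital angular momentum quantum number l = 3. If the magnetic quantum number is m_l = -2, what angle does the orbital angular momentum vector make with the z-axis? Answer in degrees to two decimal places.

θ ≈ 125.26°

|L|² = l(l+1)ℏ² = 12ℏ², so |L| = 2√3 ℏ.
L_z = m_l ℏ = −2ℏ.
cos θ = L_z/|L| = -2/√12, so θ ≈ 125.26°.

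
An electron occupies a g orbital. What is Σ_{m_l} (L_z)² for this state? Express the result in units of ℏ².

Σ(L_z)² = 60 ℏ²

G corresponds to l = 4.
The allowed m_l values are -4, -3, -2, -1, 0, 1, 2, 3, 4.
Σ m_l² = 2·(1 + 4 + 9 + 16) = 60.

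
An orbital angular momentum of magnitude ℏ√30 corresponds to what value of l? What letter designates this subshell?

l = 5 (h orbital)

|L| = ℏ√(l(l+1)), so l(l+1) = 30.
The positive root is l = 5.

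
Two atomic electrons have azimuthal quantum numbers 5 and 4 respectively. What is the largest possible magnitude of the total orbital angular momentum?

|L_tot|_max = 3√10 ℏ ≈ 9.487ℏ

Angular momentum addition gives L = |l₁ − l₂|, …, l₁ + l₂.
So L can be 1, 2, 3, 4, 5, 6, 7, 8, 9.
The largest magnitude corresponds to L = 9: |L_tot| = ℏ√(9·10) = 3√10 ℏ.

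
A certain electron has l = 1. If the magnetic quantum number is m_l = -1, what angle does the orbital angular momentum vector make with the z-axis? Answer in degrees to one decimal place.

|L|² = l(l+1)ℏ² = 2ℏ², so |L| = √2 ℏ.
L_z = m_l ℏ = −1ℏ.
cos θ = L_z/|L| = -1/√2, so θ ≈ 135.0°.

θ ≈ 135.0°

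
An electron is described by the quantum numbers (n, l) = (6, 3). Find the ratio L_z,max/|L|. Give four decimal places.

L_z,max/|L| = 0.8660

|L| = 2√3 ℏ ≈ 3.4641ℏ, while L_z,max = lℏ = 3ℏ.
L_z,max/|L| = 3/√12 = 0.8660.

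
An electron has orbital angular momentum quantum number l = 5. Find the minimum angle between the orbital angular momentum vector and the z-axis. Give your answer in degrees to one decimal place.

θ_min ≈ 24.1°

|L| = √(l(l+1)) ℏ = √30 ℏ.
The smallest angle corresponds to the largest L_z, i.e. m_l = l = 5, giving L_z = 5ℏ.
cos θ_min = 5/√30, so θ_min ≈ 24.1°.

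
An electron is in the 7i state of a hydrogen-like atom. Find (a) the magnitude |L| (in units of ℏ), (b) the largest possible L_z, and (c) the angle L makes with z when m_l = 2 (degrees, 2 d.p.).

For 7i, l = 6.
|L| = ℏ√(6·7) = √42 ℏ ≈ 6.481ℏ.
L_z,max = lℏ = 6ℏ.
For m_l = 2: cos θ = 2/√42, θ ≈ 72.02°.

|L| = √42 ℏ ≈ 6.481ℏ; L_z,max = 6ℏ; θ(m_l=2) ≈ 72.02°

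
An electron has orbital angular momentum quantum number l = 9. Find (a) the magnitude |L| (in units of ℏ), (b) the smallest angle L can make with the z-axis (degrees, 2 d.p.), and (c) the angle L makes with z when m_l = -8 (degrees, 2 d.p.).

|L| = 3√10 ℏ ≈ 9.487ℏ; θ_min ≈ 18.43°; θ(m_l=-8) ≈ 147.49°

|L| = ℏ√(9·10) = 3√10 ℏ ≈ 9.487ℏ.
cos θ_min = 9/√90, so θ_min ≈ 18.43°.
For m_l = -8: cos θ = -8/√90, θ ≈ 147.49°.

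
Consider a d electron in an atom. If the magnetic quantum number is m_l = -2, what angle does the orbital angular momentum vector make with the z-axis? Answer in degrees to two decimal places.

θ ≈ 144.74°

A d state has l = 2.
|L|² = l(l+1)ℏ² = 6ℏ², so |L| = √6 ℏ.
L_z = m_l ℏ = −2ℏ.
cos θ = L_z/|L| = -2/√6, so θ ≈ 144.74°.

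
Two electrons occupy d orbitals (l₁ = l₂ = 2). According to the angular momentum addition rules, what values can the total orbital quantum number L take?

The total orbital quantum number L ranges from |l₁ − l₂| to l₁ + l₂ in integer steps.
Allowed values: L = 0, 1, 2, 3, 4.

L = 0, 1, 2, 3, 4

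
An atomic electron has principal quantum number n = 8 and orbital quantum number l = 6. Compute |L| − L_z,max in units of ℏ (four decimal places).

|L| = √42 ℏ ≈ 6.4807ℏ, while L_z,max = lℏ = 6ℏ.
The difference is (√42 − 6)ℏ ≈ 0.4807ℏ.

|L| − L_z,max ≈ 0.4807ℏ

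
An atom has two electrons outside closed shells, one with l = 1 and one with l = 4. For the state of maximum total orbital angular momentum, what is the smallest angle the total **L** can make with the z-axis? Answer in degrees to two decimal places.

Angular momentum addition gives L = |l₁ − l₂|, …, l₁ + l₂.
L ∈ {3, 4, 5}.
The maximum is L = 5, with |L_tot| = ℏ√(5·6) = √30 ℏ.
The minimum angle with z is arccos(5/√30) ≈ 24.09°.

θ_min ≈ 24.09°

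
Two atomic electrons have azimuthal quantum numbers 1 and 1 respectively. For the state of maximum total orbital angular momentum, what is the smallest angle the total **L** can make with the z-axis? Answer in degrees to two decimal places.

θ_min ≈ 35.26°

By the triangle rule, |l₁ − l₂| ≤ L ≤ l₁ + l₂.
L ∈ {0, 1, 2}.
The maximum is L = 2, with |L_tot| = ℏ√(2·3) = √6 ℏ.
The minimum angle with z is arccos(2/√6) ≈ 35.26°.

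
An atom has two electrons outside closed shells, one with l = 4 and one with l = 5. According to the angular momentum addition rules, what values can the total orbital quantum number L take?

By the triangle rule, |l₁ − l₂| ≤ L ≤ l₁ + l₂.
So L can be 1, 2, 3, 4, 5, 6, 7, 8, 9.

L = 1, 2, 3, 4, 5, 6, 7, 8, 9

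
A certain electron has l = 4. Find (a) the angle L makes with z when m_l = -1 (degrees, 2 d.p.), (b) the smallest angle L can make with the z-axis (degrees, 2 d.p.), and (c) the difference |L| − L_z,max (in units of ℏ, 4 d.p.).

θ(m_l=-1) ≈ 102.92°; θ_min ≈ 26.57°; |L|−L_z,max ≈ 0.4721ℏ

For m_l = -1: cos θ = -1/√20, θ ≈ 102.92°.
cos θ_min = 4/√20, so θ_min ≈ 26.57°.
|L| − L_z,max = (2√5 − 4)ℏ ≈ 0.4721ℏ.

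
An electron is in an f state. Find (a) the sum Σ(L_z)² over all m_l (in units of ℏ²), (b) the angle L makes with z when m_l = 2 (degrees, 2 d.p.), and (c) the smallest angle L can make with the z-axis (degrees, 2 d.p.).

For an f orbital, l = 3.
Σ m_l² = 28, so Σ(L_z)² = 28 ℏ².
For m_l = 2: cos θ = 2/√12, θ ≈ 54.74°.
cos θ_min = 3/√12, so θ_min ≈ 30.00°.

Σ(L_z)² = 28 ℏ²; θ(m_l=2) ≈ 54.74°; θ_min ≈ 30.00°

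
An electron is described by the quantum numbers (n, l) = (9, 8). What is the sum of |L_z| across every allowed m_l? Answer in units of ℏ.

m_l runs from −8 to 8, i.e. {-8, -7, -6, -5, -4, -3, -2, -1, 0, 1, 2, 3, 4, 5, 6, 7, 8}.
Σ|m_l| = 2·8(8+1)/2 = 72.

Σ|L_z| = 72 ℏ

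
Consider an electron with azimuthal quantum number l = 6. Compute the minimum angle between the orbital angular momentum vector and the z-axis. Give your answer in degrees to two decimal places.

θ_min ≈ 22.21°

|L|² = l(l+1)ℏ² = 42ℏ², so |L| = √42 ℏ.
The smallest angle corresponds to the largest L_z, i.e. m_l = l = 6, giving L_z = 6ℏ.
cos θ_min = 6/√42, so θ_min ≈ 22.21°.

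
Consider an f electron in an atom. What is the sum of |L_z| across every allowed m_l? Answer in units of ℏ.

An f state has l = 3.
m_l runs from −3 to 3, i.e. {-3, -2, -1, 0, 1, 2, 3}.
Σ|m_l| = l(l+1) = 12.

Σ|L_z| = 12 ℏ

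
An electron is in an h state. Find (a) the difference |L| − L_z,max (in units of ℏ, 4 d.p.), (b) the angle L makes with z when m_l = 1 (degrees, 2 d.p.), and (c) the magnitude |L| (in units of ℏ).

The letter h corresponds to l = 5.
|L| − L_z,max = (√30 − 5)ℏ ≈ 0.4772ℏ.
For m_l = 1: cos θ = 1/√30, θ ≈ 79.48°.
|L| = ℏ√(5·6) = √30 ℏ ≈ 5.477ℏ.

|L|−L_z,max ≈ 0.4772ℏ; θ(m_l=1) ≈ 79.48°; |L| = √30 ℏ ≈ 5.477ℏ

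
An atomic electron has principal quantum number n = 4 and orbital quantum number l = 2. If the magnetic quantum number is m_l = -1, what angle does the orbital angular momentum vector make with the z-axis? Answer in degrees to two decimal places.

|L| = ℏ√(l(l+1)) = √6 ℏ.
L_z = m_l ℏ = −1ℏ.
cos θ = L_z/|L| = -1/√6, so θ ≈ 114.09°.

θ ≈ 114.09°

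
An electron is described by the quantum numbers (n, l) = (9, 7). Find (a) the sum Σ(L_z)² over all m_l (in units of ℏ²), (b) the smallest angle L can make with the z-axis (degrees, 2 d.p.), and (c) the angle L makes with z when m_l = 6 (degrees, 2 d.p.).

Σ(L_z)² = 280 ℏ²; θ_min ≈ 20.70°; θ(m_l=6) ≈ 36.70°

Σ m_l² = 280, so Σ(L_z)² = 280 ℏ².
cos θ_min = 7/√56, so θ_min ≈ 20.70°.
For m_l = 6: cos θ = 6/√56, θ ≈ 36.70°.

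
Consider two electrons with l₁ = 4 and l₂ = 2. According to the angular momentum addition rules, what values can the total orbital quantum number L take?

L = 2, 3, 4, 5, 6

By the triangle rule, |l₁ − l₂| ≤ L ≤ l₁ + l₂.
Allowed values: L = 2, 3, 4, 5, 6.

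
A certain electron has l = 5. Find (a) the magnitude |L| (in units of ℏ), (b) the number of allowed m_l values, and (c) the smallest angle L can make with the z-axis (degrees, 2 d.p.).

|L| = √30 ℏ ≈ 5.477ℏ; 11 values; θ_min ≈ 24.09°

|L| = ℏ√(5·6) = √30 ℏ ≈ 5.477ℏ.
There are 2l+1 = 11 values of m_l.
cos θ_min = 5/√30, so θ_min ≈ 24.09°.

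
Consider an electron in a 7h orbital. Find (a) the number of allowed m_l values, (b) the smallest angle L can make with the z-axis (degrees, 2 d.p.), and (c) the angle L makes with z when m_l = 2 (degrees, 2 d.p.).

For 7h, l = 5.
There are 2l+1 = 11 values of m_l.
cos θ_min = 5/√30, so θ_min ≈ 24.09°.
For m_l = 2: cos θ = 2/√30, θ ≈ 68.58°.

11 values; θ_min ≈ 24.09°; θ(m_l=2) ≈ 68.58°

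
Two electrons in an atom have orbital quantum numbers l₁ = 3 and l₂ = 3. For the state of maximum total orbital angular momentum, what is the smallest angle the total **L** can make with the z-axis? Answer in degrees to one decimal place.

θ_min ≈ 22.2°

The total orbital quantum number L ranges from |l₁ − l₂| to l₁ + l₂ in integer steps.
So L can be 0, 1, 2, 3, 4, 5, 6.
The maximum is L = 6, with |L_tot| = ℏ√(6·7) = √42 ℏ.
The minimum angle with z is arccos(6/√42) ≈ 22.2°.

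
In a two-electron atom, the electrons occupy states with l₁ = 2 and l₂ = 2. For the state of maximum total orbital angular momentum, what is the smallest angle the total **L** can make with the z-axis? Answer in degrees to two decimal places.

By the triangle rule, |l₁ − l₂| ≤ L ≤ l₁ + l₂.
Allowed values: L = 0, 1, 2, 3, 4.
The maximum is L = 4, with |L_tot| = ℏ√(4·5) = 2√5 ℏ.
The minimum angle with z is arccos(4/√20) ≈ 26.57°.

θ_min ≈ 26.57°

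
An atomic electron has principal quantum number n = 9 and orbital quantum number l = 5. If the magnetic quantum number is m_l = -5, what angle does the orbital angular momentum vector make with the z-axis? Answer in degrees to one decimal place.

θ ≈ 155.9°

|L|² = l(l+1)ℏ² = 30ℏ², so |L| = √30 ℏ.
L_z = m_l ℏ = −5ℏ.
cos θ = L_z/|L| = -5/√30, so θ ≈ 155.9°.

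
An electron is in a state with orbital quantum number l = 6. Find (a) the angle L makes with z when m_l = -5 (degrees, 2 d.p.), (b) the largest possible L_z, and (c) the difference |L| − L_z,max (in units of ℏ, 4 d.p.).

For m_l = -5: cos θ = -5/√42, θ ≈ 140.49°.
L_z,max = lℏ = 6ℏ.
|L| − L_z,max = (√42 − 6)ℏ ≈ 0.4807ℏ.

θ(m_l=-5) ≈ 140.49°; L_z,max = 6ℏ; |L|−L_z,max ≈ 0.4807ℏ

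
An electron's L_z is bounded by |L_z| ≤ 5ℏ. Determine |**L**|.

The maximum L_z equals lℏ, giving l = 5.
|L| = ℏ√(l(l+1)) = √30 ℏ.

|L| = √30 ℏ ≈ 5.477ℏ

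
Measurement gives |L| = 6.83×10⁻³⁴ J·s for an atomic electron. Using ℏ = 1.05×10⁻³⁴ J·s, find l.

In units of ℏ, |L| ≈ 6.505.
(|L|/ℏ)² = l(l+1) ≈ 42.31 ⇒ l = 6.

l = 6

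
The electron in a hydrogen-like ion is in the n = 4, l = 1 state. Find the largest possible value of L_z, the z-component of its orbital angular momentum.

L_z = m_l ℏ with m_l ∈ {−1, …, 1}; the maximum is m_l = 1.

L_z,max = 1ℏ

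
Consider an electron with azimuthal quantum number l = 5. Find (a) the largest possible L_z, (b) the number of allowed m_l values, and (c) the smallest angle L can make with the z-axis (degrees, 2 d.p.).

L_z,max = 5ℏ; 11 values; θ_min ≈ 24.09°

L_z,max = lℏ = 5ℏ.
There are 2l+1 = 11 values of m_l.
cos θ_min = 5/√30, so θ_min ≈ 24.09°.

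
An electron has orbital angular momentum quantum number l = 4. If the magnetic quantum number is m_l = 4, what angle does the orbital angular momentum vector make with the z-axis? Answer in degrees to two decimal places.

|L| = √(l(l+1)) ℏ = 2√5 ℏ.
L_z = m_l ℏ = 4ℏ.
cos θ = L_z/|L| = 4/√20, so θ ≈ 26.57°.

θ ≈ 26.57°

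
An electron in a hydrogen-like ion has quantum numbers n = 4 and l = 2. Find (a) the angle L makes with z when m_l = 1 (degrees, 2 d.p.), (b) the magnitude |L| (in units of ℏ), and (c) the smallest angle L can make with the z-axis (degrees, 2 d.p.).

θ(m_l=1) ≈ 65.91°; |L| = √6 ℏ ≈ 2.449ℏ; θ_min ≈ 35.26°

For m_l = 1: cos θ = 1/√6, θ ≈ 65.91°.
|L| = ℏ√(2·3) = √6 ℏ ≈ 2.449ℏ.
cos θ_min = 2/√6, so θ_min ≈ 35.26°.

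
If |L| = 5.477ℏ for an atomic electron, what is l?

Since |L|² = l(l+1)ℏ², l(l+1) = 30.
Solving: l = 5.

l = 5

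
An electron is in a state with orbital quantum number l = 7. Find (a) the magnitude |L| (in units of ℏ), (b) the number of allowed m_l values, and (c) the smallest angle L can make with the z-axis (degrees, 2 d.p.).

|L| = ℏ√(7·8) = 2√14 ℏ ≈ 7.483ℏ.
There are 2l+1 = 15 values of m_l.
cos θ_min = 7/√56, so θ_min ≈ 20.70°.

|L| = 2√14 ℏ ≈ 7.483ℏ; 15 values; θ_min ≈ 20.70°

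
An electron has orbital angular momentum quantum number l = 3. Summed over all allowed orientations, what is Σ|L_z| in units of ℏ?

The allowed m_l values are -3, -2, -1, 0, 1, 2, 3.
Σ|m_l| = l(l+1) = 12.

Σ|L_z| = 12 ℏ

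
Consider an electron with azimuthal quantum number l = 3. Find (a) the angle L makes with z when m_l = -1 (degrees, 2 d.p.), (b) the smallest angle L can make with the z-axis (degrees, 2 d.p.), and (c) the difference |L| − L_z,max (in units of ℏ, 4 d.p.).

For m_l = -1: cos θ = -1/√12, θ ≈ 106.78°.
cos θ_min = 3/√12, so θ_min ≈ 30.00°.
|L| − L_z,max = (2√3 − 3)ℏ ≈ 0.4641ℏ.

θ(m_l=-1) ≈ 106.78°; θ_min ≈ 30.00°; |L|−L_z,max ≈ 0.4641ℏ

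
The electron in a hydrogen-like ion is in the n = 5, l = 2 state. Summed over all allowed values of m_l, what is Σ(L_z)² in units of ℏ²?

Σ(L_z)² = 10 ℏ²

The allowed m_l values are -2, -1, 0, 1, 2.
Σ m_l² = l(l+1)(2l+1)/3 = 2·3·5/3 = 10.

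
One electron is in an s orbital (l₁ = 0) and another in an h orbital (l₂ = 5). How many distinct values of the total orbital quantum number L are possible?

1

L runs from |0 − 5| = 5 to 0 + 5 = 5.
So L can be 5.
That is 1 value.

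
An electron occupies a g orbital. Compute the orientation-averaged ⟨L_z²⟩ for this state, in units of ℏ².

⟨L_z²⟩ = 6.667 ℏ²

The letter g corresponds to l = 4.
m_l runs from −4 to 4, i.e. {-4, -3, -2, -1, 0, 1, 2, 3, 4}.
⟨L_z²⟩ = ℏ²·l(l+1)/3 = 6.667ℏ².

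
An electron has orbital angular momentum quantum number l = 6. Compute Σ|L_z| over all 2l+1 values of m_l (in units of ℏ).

Σ|L_z| = 42 ℏ

m_l runs from −6 to 6, i.e. {-6, -5, -4, -3, -2, -1, 0, 1, 2, 3, 4, 5, 6}.
Σ|m_l| = 2·6(6+1)/2 = 42.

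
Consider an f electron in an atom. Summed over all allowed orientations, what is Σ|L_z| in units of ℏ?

For an f orbital, l = 3.
m_l runs from −3 to 3, i.e. {-3, -2, -1, 0, 1, 2, 3}.
Σ|m_l| = 2(1+2+…+3) = 12.

Σ|L_z| = 12 ℏ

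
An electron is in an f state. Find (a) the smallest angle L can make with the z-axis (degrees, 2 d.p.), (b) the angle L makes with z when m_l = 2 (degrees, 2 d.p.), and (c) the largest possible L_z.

For an f orbital, l = 3.
cos θ_min = 3/√12, so θ_min ≈ 30.00°.
For m_l = 2: cos θ = 2/√12, θ ≈ 54.74°.
L_z,max = lℏ = 3ℏ.

θ_min ≈ 30.00°; θ(m_l=2) ≈ 54.74°; L_z,max = 3ℏ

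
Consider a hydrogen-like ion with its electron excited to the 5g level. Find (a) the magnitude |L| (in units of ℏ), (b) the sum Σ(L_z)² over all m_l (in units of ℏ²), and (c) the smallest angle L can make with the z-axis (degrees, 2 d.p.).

The 5g level has l = 4.
|L| = ℏ√(4·5) = 2√5 ℏ ≈ 4.472ℏ.
Σ m_l² = 60, so Σ(L_z)² = 60 ℏ².
cos θ_min = 4/√20, so θ_min ≈ 26.57°.

|L| = 2√5 ℏ ≈ 4.472ℏ; Σ(L_z)² = 60 ℏ²; θ_min ≈ 26.57°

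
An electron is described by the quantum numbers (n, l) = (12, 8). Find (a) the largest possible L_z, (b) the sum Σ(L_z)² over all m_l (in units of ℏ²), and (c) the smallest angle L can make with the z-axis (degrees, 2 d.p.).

L_z,max = lℏ = 8ℏ.
Σ m_l² = 408, so Σ(L_z)² = 408 ℏ².
cos θ_min = 8/√72, so θ_min ≈ 19.47°.

L_z,max = 8ℏ; Σ(L_z)² = 408 ℏ²; θ_min ≈ 19.47°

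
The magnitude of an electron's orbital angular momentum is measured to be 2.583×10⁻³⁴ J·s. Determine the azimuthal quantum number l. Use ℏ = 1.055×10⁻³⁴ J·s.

l = 2

Dividing by ℏ: |L|/ℏ ≈ 2.448.
l(l+1) ≈ 2.448² ≈ 5.99, so l = 2.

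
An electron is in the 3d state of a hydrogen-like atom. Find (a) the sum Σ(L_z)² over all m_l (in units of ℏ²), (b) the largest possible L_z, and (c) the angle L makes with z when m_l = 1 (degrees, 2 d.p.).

Σ(L_z)² = 10 ℏ²; L_z,max = 2ℏ; θ(m_l=1) ≈ 65.91°

3d means n = 3, l = 2.
Σ m_l² = 10, so Σ(L_z)² = 10 ℏ².
L_z,max = lℏ = 2ℏ.
For m_l = 1: cos θ = 1/√6, θ ≈ 65.91°.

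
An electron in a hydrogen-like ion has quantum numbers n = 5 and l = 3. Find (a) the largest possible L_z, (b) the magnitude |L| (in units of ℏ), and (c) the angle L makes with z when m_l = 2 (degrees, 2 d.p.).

L_z,max = lℏ = 3ℏ.
|L| = ℏ√(3·4) = 2√3 ℏ ≈ 3.464ℏ.
For m_l = 2: cos θ = 2/√12, θ ≈ 54.74°.

L_z,max = 3ℏ; |L| = 2√3 ℏ ≈ 3.464ℏ; θ(m_l=2) ≈ 54.74°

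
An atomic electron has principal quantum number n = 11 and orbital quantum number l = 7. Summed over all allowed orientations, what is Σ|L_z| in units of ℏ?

Σ|L_z| = 56 ℏ

The allowed m_l values are -7, -6, -5, -4, -3, -2, -1, 0, 1, 2, 3, 4, 5, 6, 7.
Σ|m_l| = 2·7(7+1)/2 = 56.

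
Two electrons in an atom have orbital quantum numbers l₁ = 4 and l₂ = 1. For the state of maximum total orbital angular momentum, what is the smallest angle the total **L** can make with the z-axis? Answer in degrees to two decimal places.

L runs from |4 − 1| = 3 to 4 + 1 = 5.
Allowed values: L = 3, 4, 5.
The maximum is L = 5, with |L_tot| = ℏ√(5·6) = √30 ℏ.
The minimum angle with z is arccos(5/√30) ≈ 24.09°.

θ_min ≈ 24.09°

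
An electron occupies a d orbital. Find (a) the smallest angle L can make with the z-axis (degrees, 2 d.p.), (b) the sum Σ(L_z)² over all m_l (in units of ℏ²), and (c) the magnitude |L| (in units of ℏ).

θ_min ≈ 35.26°; Σ(L_z)² = 10 ℏ²; |L| = √6 ℏ ≈ 2.449ℏ

A d state has l = 2.
cos θ_min = 2/√6, so θ_min ≈ 35.26°.
Σ m_l² = 10, so Σ(L_z)² = 10 ℏ².
|L| = ℏ√(2·3) = √6 ℏ ≈ 2.449ℏ.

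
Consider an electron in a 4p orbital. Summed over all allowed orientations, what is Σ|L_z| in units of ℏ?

Σ|L_z| = 2 ℏ

4p means n = 4, l = 1.
The allowed m_l values are -1, 0, 1.
Σ|m_l| = l(l+1) = 2.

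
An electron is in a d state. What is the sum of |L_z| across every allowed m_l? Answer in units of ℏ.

The letter d corresponds to l = 2.
m_l ∈ {-2, -1, 0, 1, 2}.
Σ|m_l| = 2·2(2+1)/2 = 6.

Σ|L_z| = 6 ℏ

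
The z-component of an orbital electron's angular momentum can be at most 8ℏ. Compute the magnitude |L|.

L_z,max = lℏ, so l = 8.
|L| = √(l(l+1)) ℏ = 6√2 ℏ.

|L| = 6√2 ℏ ≈ 8.485ℏ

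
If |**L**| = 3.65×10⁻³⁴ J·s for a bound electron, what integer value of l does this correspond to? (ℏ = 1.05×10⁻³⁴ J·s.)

Dividing by ℏ: |L|/ℏ ≈ 3.476.
(|L|/ℏ)² = l(l+1) ≈ 12.08 ⇒ l = 3.

l = 3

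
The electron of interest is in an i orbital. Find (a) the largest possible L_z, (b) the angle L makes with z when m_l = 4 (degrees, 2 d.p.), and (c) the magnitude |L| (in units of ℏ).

L_z,max = 6ℏ; θ(m_l=4) ≈ 51.89°; |L| = √42 ℏ ≈ 6.481ℏ

The letter i corresponds to l = 6.
L_z,max = lℏ = 6ℏ.
For m_l = 4: cos θ = 4/√42, θ ≈ 51.89°.
|L| = ℏ√(6·7) = √42 ℏ ≈ 6.481ℏ.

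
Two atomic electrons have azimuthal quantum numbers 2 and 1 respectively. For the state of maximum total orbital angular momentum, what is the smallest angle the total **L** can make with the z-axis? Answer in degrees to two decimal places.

By the triangle rule, |l₁ − l₂| ≤ L ≤ l₁ + l₂.
Allowed values: L = 1, 2, 3.
The maximum is L = 3, with |L_tot| = ℏ√(3·4) = 2√3 ℏ.
The minimum angle with z is arccos(3/√12) ≈ 30.00°.

θ_min ≈ 30.00°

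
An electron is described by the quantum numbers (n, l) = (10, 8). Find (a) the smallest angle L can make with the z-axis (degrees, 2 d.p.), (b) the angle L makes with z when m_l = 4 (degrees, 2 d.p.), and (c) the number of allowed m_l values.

θ_min ≈ 19.47°; θ(m_l=4) ≈ 61.87°; 17 values

cos θ_min = 8/√72, so θ_min ≈ 19.47°.
For m_l = 4: cos θ = 4/√72, θ ≈ 61.87°.
There are 2l+1 = 17 values of m_l.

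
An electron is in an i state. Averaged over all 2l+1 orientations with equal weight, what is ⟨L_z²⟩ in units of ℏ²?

⟨L_z²⟩ = 14 ℏ²

The letter i corresponds to l = 6.
The allowed m_l values are -6, -5, -4, -3, -2, -1, 0, 1, 2, 3, 4, 5, 6.
⟨L_z²⟩ = ℏ²·l(l+1)/3 = 14ℏ².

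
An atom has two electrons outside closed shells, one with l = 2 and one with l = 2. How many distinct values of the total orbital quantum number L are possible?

5

Angular momentum addition gives L = |l₁ − l₂|, …, l₁ + l₂.
L ∈ {0, 1, 2, 3, 4}.
That is 5 values.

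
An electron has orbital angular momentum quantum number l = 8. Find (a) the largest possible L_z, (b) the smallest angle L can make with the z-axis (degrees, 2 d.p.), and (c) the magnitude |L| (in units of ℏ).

L_z,max = lℏ = 8ℏ.
cos θ_min = 8/√72, so θ_min ≈ 19.47°.
|L| = ℏ√(8·9) = 6√2 ℏ ≈ 8.485ℏ.

L_z,max = 8ℏ; θ_min ≈ 19.47°; |L| = 6√2 ℏ ≈ 8.485ℏ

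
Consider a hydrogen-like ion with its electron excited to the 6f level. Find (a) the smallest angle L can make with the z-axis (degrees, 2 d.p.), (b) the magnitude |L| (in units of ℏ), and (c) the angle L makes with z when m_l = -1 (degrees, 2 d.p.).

θ_min ≈ 30.00°; |L| = 2√3 ℏ ≈ 3.464ℏ; θ(m_l=-1) ≈ 106.78°

The 6f level has l = 3.
cos θ_min = 3/√12, so θ_min ≈ 30.00°.
|L| = ℏ√(3·4) = 2√3 ℏ ≈ 3.464ℏ.
For m_l = -1: cos θ = -1/√12, θ ≈ 106.78°.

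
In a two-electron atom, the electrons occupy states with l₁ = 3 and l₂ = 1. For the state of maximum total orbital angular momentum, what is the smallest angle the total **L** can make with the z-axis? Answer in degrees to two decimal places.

θ_min ≈ 26.57°

L runs from |3 − 1| = 2 to 3 + 1 = 4.
So L can be 2, 3, 4.
The maximum is L = 4, with |L_tot| = ℏ√(4·5) = 2√5 ℏ.
The minimum angle with z is arccos(4/√20) ≈ 26.57°.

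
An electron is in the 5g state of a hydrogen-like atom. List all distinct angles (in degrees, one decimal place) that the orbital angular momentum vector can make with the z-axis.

θ ∈ {26.6°, 47.9°, 63.4°, 77.1°, 90.0°, 102.9°, 116.6°, 132.1°, 153.4°}

The 5g subshell has l = 4.
|L| = ℏ√(l(l+1)) = 2√5 ℏ.
cos θ = m_l/√20 for each m_l ∈ {-4, -3, -2, -1, 0, 1, 2, 3, 4}.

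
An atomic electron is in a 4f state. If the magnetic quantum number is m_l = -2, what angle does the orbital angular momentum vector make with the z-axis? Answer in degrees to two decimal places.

For 4f, l = 3.
|L| = ℏ√(l(l+1)) = 2√3 ℏ.
L_z = m_l ℏ = −2ℏ.
cos θ = L_z/|L| = -2/√12, so θ ≈ 125.26°.

θ ≈ 125.26°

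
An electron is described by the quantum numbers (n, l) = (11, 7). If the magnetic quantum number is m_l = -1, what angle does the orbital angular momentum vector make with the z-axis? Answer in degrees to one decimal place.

θ ≈ 97.7°

|L| = ℏ√(l(l+1)) = 2√14 ℏ.
L_z = m_l ℏ = −1ℏ.
cos θ = L_z/|L| = -1/√56, so θ ≈ 97.7°.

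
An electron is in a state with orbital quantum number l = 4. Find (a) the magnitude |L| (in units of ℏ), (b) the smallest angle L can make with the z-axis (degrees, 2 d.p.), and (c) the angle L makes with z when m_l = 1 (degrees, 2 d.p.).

|L| = 2√5 ℏ ≈ 4.472ℏ; θ_min ≈ 26.57°; θ(m_l=1) ≈ 77.08°

|L| = ℏ√(4·5) = 2√5 ℏ ≈ 4.472ℏ.
cos θ_min = 4/√20, so θ_min ≈ 26.57°.
For m_l = 1: cos θ = 1/√20, θ ≈ 77.08°.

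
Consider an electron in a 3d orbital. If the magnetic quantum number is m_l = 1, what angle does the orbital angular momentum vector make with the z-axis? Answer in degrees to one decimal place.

θ ≈ 65.9°

For 3d, l = 2.
|L|² = l(l+1)ℏ² = 6ℏ², so |L| = √6 ℏ.
L_z = m_l ℏ = 1ℏ.
cos θ = L_z/|L| = 1/√6, so θ ≈ 65.9°.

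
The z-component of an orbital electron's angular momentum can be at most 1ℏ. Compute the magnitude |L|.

Since max m_l = l, l = 1.
|L| = √(l(l+1)) ℏ = √2 ℏ.

|L| = √2 ℏ ≈ 1.414ℏ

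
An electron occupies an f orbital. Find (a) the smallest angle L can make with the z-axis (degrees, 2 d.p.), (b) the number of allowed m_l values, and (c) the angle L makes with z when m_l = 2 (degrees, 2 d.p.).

An f state has l = 3.
cos θ_min = 3/√12, so θ_min ≈ 30.00°.
There are 2l+1 = 7 values of m_l.
For m_l = 2: cos θ = 2/√12, θ ≈ 54.74°.

θ_min ≈ 30.00°; 7 values; θ(m_l=2) ≈ 54.74°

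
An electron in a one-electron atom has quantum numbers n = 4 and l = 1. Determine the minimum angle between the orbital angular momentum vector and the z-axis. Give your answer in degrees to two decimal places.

|L| = ℏ√(l(l+1)) = √2 ℏ.
The smallest angle corresponds to the largest L_z, i.e. m_l = l = 1, giving L_z = 1ℏ.
cos θ_min = 1/√2, so θ_min ≈ 45.00°.

θ_min ≈ 45.00°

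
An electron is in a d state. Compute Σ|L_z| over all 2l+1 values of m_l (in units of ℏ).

Σ|L_z| = 6 ℏ

For a d orbital, l = 2.
m_l ∈ {-2, -1, 0, 1, 2}.
Σ|m_l| = l(l+1) = 6.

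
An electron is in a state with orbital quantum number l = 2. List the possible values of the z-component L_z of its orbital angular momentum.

L_z = m_l ℏ with m_l ranging from −l to +l in integer steps.
For l = 2: m_l ∈ {-2, -1, 0, 1, 2}.

L_z ∈ {−2ℏ, −ℏ, 0, ℏ, 2ℏ}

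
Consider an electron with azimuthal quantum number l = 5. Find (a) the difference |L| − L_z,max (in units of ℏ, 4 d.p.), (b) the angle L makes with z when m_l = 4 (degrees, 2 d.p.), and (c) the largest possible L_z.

|L| − L_z,max = (√30 − 5)ℏ ≈ 0.4772ℏ.
For m_l = 4: cos θ = 4/√30, θ ≈ 43.09°.
L_z,max = lℏ = 5ℏ.

|L|−L_z,max ≈ 0.4772ℏ; θ(m_l=4) ≈ 43.09°; L_z,max = 5ℏ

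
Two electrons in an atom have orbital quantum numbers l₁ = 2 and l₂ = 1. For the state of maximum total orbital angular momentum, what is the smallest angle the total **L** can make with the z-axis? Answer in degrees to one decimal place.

The total orbital quantum number L ranges from |l₁ − l₂| to l₁ + l₂ in integer steps.
L ∈ {1, 2, 3}.
The maximum is L = 3, with |L_tot| = ℏ√(3·4) = 2√3 ℏ.
The minimum angle with z is arccos(3/√12) ≈ 30.0°.

θ_min ≈ 30.0°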